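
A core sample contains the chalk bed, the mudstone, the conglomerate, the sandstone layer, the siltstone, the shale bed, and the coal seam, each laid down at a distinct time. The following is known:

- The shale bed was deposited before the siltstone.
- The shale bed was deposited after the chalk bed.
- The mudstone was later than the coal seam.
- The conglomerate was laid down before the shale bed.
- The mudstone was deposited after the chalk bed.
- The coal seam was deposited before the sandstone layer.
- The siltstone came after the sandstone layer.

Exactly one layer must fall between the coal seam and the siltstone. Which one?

Tracing the constraints gives the coal seam → the sandstone layer → the siltstone, so the sandstone layer sits after the coal seam and before the siltstone.
No other layer is forced both after the coal seam and before the siltstone.

the sandstone layer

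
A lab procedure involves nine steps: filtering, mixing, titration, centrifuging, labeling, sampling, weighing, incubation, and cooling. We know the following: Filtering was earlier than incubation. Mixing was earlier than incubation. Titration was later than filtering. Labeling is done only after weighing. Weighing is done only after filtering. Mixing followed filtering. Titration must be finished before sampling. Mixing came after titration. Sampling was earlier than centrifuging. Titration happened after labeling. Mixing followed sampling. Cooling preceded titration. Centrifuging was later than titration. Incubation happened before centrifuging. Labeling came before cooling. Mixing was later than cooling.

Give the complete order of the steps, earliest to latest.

filtering, weighing, labeling, cooling, titration, sampling, mixing, incubation, centrifuging

The constraints fix every adjacent pair, so only one ordering works:
filtering → weighing → labeling → cooling → titration → sampling → mixing → incubation → centrifuging.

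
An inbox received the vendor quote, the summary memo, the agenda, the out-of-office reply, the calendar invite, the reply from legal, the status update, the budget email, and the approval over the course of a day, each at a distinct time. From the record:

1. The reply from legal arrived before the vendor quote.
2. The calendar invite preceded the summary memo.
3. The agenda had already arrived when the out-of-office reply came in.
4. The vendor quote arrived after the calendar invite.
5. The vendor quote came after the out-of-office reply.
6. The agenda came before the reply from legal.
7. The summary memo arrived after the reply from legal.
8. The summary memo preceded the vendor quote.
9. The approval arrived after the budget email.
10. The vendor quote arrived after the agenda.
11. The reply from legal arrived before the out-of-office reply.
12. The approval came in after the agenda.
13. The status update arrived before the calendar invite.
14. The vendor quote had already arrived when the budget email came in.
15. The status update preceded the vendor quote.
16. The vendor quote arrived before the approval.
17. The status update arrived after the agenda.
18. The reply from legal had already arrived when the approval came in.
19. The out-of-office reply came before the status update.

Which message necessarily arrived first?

The agenda has a chain of constraints placing it before every other message, so the agenda must be first.

the agenda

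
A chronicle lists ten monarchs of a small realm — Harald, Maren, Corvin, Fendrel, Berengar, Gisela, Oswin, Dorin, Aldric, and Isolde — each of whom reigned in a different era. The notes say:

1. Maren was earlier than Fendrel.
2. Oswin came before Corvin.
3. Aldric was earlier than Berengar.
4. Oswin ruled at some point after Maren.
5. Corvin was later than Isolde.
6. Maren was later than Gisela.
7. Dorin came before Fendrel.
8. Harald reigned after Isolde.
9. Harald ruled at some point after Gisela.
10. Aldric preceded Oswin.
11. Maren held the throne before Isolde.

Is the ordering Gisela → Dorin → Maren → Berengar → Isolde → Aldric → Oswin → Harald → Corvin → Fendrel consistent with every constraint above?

no

The constraints require Aldric before Berengar, but in the proposed sequence Berengar appears ahead of Aldric. That one violation is enough.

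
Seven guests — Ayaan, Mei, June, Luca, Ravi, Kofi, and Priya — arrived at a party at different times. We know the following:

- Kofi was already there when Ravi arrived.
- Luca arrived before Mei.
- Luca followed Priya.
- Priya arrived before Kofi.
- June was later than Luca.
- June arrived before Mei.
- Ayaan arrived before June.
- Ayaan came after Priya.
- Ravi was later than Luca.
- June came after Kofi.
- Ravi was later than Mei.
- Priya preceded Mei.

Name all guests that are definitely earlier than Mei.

Directly stated before Mei: June, Luca, and Priya.
Ayaan reaches Mei via Ayaan → June → Mei.
Kofi reaches Mei via Kofi → June → Mei.

Ayaan, June, Kofi, Luca, Priya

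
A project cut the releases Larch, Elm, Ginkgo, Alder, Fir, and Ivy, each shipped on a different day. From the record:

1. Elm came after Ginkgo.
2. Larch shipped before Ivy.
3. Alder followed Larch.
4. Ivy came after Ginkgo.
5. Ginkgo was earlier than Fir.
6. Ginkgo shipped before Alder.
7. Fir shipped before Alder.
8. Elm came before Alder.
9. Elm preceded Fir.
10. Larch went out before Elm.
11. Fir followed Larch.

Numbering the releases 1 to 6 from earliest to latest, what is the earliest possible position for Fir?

4

Elm, Ginkgo, and Larch must all come before Fir — 3 forced predecessors.
Nothing else is forced ahead of Fir, so its earliest slot is position 3 + 1 = 4.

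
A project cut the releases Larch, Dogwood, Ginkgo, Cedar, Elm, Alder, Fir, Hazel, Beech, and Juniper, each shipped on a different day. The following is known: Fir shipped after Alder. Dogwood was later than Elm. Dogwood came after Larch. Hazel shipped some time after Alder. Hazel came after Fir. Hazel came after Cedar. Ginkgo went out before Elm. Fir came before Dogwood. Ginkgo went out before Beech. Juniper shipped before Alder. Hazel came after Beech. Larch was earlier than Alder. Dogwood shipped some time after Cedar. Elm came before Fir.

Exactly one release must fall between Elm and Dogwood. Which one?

Tracing the constraints gives Elm → Fir → Dogwood, so Fir sits after Elm and before Dogwood.
No other release is forced both after Elm and before Dogwood.

Fir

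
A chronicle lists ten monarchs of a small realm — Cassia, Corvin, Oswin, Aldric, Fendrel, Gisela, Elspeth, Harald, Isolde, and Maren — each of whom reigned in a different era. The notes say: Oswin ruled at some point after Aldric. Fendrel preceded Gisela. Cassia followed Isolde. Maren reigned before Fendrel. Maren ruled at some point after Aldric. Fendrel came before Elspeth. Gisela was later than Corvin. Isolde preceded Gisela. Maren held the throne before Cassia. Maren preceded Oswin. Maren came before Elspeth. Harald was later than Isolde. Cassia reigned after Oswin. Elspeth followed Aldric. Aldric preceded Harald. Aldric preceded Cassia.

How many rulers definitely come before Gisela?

5

Directly stated before Gisela: Corvin, Fendrel, and Isolde.
Aldric reaches Gisela via Aldric → Maren → Fendrel → Gisela.
Maren reaches Gisela via Maren → Fendrel → Gisela.
No chain forces Oswin (or any of the others) ahead of Gisela.
That's Aldric, Corvin, Fendrel, Isolde, and Maren — 5 in all.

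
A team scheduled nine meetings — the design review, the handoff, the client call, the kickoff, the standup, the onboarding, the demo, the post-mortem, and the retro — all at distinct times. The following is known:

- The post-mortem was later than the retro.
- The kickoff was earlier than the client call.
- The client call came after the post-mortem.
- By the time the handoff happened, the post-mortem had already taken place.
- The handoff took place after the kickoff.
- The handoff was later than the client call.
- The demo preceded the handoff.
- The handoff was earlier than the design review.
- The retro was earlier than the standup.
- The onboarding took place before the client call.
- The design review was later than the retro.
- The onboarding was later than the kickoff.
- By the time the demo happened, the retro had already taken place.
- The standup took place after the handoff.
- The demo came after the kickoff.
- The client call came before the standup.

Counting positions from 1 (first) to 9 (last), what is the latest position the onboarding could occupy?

The onboarding must come before the client call, the design review, the handoff, and the standup — 4 meetings forced after it.
Everything else can be placed before the onboarding in some valid order, so the onboarding can sit as late as position 9 − 4 = 5.

5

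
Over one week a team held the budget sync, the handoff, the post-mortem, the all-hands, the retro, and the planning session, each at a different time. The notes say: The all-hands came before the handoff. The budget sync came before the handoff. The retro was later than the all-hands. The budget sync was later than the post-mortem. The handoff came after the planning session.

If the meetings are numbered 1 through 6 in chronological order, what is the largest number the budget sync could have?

5

The budget sync must come before the handoff — 1 meeting forced after it.
Everything else can be placed before the budget sync in some valid order, so the budget sync can sit as late as position 6 − 1 = 5.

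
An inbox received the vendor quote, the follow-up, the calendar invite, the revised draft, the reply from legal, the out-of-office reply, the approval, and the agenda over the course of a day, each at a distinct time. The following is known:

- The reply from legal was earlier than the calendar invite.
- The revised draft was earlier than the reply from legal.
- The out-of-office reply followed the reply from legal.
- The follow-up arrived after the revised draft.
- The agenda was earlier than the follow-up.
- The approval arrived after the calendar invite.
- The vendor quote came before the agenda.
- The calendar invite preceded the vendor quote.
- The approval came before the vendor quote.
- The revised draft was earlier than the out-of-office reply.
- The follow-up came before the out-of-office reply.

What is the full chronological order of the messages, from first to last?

the revised draft, the reply from legal, the calendar invite, the approval, the vendor quote, the agenda, the follow-up, the out-of-office reply

The constraints fix every adjacent pair, so only one ordering works:
the revised draft → the reply from legal → the calendar invite → the approval → the vendor quote → the agenda → the follow-up → the out-of-office reply.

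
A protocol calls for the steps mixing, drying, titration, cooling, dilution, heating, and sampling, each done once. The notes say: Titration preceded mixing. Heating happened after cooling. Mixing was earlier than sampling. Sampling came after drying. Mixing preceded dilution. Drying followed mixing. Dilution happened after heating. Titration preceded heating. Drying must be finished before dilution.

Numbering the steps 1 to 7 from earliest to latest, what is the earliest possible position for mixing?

Titration must come before mixing — 1 forced predecessor.
Nothing else is forced ahead of mixing, so its earliest slot is position 1 + 1 = 2.

2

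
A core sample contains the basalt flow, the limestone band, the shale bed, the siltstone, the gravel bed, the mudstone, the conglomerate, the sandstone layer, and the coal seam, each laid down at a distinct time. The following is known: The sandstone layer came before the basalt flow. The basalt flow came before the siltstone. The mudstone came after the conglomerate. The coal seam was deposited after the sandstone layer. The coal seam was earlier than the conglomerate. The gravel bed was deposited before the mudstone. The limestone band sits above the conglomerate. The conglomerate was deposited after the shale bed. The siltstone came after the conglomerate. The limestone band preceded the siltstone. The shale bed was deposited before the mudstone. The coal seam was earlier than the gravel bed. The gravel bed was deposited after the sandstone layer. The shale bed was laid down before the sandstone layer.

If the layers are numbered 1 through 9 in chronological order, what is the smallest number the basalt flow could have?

The sandstone layer and the shale bed must both come before the basalt flow — 2 forced predecessors.
Nothing else is forced ahead of the basalt flow, so its earliest slot is position 2 + 1 = 3.

3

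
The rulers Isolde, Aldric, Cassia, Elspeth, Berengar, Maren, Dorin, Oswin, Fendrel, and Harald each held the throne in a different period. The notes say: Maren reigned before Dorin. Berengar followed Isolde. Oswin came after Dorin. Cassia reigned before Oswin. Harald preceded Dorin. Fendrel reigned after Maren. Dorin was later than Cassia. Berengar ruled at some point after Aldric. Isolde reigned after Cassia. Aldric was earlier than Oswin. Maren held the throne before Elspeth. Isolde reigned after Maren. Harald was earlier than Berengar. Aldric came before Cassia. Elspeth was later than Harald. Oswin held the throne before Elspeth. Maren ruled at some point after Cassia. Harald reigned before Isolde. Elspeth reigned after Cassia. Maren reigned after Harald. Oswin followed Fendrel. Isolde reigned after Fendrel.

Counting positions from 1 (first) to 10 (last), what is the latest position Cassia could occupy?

Cassia must come before Berengar, Dorin, Elspeth, Fendrel, Isolde, Maren, and Oswin — 7 rulers forced after them.
Everything else can be placed before Cassia in some valid order, so Cassia can sit as late as position 10 − 7 = 3.

3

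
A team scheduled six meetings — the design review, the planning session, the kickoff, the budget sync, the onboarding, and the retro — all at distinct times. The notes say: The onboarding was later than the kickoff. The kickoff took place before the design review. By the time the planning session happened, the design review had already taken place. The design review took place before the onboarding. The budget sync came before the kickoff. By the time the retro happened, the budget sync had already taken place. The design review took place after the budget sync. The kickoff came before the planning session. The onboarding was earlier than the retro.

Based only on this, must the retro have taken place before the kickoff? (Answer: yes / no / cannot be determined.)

Tracing the constraints gives the kickoff → the onboarding → the retro, so the kickoff must come before the retro.
That means the retro cannot be before the kickoff.

no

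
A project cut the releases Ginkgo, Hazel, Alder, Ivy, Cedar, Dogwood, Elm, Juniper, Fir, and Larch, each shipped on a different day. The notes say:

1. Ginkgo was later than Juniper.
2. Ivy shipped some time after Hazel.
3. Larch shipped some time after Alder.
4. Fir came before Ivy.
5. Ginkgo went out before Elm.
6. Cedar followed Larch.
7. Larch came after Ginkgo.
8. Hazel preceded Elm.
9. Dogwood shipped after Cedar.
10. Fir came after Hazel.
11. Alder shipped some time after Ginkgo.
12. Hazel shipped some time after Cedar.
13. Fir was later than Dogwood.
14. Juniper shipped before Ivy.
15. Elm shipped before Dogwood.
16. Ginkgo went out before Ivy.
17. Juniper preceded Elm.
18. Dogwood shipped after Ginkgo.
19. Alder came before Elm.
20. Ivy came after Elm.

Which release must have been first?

Juniper

Juniper has a chain of constraints placing it before every other release, so Juniper must be first.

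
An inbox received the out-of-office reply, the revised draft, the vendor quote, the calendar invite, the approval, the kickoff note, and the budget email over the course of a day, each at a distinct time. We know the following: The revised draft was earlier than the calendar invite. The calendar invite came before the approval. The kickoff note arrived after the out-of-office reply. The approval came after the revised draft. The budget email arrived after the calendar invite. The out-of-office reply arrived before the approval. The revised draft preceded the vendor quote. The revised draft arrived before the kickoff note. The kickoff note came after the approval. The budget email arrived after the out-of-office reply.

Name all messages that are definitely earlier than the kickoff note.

the approval, the calendar invite, the out-of-office reply, the revised draft

Directly stated before the kickoff note: the approval, the out-of-office reply, and the revised draft.
The calendar invite reaches the kickoff note via the calendar invite → the approval → the kickoff note.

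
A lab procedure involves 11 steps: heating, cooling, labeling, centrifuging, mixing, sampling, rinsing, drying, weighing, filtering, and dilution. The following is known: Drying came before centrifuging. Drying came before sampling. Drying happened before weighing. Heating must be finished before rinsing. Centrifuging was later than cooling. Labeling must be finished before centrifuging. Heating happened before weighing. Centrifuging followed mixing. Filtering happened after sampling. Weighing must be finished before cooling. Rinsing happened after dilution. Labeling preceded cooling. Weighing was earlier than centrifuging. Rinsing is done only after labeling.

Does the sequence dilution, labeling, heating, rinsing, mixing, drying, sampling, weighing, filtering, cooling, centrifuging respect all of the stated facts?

yes

Check each stated constraint against the proposed order — e.g. labeling is ahead of cooling; labeling is ahead of centrifuging. Every pair is in the required order; nothing is violated.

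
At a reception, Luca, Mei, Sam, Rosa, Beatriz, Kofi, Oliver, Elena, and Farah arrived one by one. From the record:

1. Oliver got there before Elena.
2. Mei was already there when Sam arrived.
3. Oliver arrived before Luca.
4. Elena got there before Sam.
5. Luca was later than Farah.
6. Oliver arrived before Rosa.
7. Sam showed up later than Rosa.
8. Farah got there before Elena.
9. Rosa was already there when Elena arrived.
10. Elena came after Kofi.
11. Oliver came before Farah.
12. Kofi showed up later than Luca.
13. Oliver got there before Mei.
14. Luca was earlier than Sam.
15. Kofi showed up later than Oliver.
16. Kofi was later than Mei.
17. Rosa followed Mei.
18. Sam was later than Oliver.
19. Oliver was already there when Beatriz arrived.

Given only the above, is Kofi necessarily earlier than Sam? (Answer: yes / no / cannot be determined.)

yes

Chain the constraints: Kofi → Elena → Sam. Each link is directly stated, so Kofi comes before Sam.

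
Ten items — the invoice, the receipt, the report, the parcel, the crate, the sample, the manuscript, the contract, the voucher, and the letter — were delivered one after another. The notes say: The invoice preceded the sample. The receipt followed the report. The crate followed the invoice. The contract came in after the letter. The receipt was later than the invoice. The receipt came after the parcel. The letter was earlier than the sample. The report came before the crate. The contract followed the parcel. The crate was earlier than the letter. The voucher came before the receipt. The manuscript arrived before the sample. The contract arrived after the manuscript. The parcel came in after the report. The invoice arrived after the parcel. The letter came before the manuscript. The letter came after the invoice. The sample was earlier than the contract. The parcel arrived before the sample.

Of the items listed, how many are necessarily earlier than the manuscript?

5

Directly stated before the manuscript: the letter.
The crate reaches the manuscript via the crate → the letter → the manuscript.
The invoice reaches the manuscript via the invoice → the letter → the manuscript.
The parcel reaches the manuscript via the parcel → the invoice → the letter → the manuscript.
Likewise the report reaches the manuscript by chaining the stated constraints.
That's the crate, the invoice, the letter, the parcel, and the report — 5 in all.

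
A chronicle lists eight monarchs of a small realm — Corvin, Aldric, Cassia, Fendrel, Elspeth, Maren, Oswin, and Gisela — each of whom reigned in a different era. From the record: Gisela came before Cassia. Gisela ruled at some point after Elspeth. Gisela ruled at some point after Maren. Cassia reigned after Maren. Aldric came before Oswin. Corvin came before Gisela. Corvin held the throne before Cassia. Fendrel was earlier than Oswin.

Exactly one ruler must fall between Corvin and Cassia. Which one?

Gisela

Tracing the constraints gives Corvin → Gisela → Cassia, so Gisela sits after Corvin and before Cassia.
No other ruler is forced both after Corvin and before Cassia.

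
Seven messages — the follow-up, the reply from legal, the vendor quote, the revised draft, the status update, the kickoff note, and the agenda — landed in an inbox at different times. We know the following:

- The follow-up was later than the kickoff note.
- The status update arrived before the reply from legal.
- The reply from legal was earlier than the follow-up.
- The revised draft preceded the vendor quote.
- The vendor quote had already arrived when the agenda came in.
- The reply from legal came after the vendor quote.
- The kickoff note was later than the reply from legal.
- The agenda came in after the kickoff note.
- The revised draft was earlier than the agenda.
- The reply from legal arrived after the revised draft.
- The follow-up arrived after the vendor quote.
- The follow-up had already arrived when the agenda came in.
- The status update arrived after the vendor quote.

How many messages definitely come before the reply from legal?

3

Directly stated before the reply from legal: the revised draft, the status update, and the vendor quote.
That's the revised draft, the status update, and the vendor quote — 3 in all.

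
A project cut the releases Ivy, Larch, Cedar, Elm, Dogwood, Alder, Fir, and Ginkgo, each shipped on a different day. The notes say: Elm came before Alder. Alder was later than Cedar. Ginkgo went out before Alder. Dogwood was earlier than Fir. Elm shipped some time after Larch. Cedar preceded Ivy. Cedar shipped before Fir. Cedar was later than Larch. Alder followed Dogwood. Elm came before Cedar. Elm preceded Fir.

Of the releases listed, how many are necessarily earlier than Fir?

Directly stated before Fir: Cedar, Dogwood, and Elm.
Larch reaches Fir via Larch → Cedar → Fir.
No chain forces Ginkgo (or any of the others) ahead of Fir.
That's Cedar, Dogwood, Elm, and Larch — 4 in all.

4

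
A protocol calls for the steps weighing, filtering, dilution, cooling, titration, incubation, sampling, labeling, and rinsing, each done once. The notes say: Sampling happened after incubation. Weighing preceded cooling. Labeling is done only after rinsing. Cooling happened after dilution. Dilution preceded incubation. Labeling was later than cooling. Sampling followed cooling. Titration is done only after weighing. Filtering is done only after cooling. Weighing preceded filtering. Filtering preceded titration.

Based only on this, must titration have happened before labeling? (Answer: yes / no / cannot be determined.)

cannot be determined

No chain of stated constraints runs from titration to labeling, and none runs from labeling to titration either.
So the relative order of titration and labeling is not fixed by the given facts.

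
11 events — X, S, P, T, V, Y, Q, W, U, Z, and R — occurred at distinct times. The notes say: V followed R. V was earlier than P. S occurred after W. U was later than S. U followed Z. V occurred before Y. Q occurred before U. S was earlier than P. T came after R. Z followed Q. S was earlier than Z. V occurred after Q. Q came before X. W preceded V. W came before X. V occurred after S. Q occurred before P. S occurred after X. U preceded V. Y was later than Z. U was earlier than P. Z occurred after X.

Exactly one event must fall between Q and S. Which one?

X

Tracing the constraints gives Q → X → S, so X sits after Q and before S.
No other event is forced both after Q and before S.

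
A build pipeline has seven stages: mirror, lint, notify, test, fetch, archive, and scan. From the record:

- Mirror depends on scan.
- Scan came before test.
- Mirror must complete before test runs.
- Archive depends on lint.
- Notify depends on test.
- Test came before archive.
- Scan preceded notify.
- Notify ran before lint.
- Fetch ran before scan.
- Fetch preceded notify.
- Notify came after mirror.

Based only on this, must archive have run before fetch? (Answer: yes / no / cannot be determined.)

no

Tracing the constraints gives fetch → scan → test → archive, so fetch must come before archive.
That means archive cannot be before fetch.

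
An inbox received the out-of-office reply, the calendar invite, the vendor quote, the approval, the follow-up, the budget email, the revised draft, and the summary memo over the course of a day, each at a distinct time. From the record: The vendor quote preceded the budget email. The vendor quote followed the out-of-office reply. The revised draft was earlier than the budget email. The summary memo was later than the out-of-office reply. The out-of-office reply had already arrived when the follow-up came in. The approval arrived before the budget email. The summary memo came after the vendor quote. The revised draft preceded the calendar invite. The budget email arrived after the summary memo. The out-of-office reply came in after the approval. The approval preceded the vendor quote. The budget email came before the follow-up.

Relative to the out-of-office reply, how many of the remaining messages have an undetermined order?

Forced before the out-of-office reply: the approval; forced after the out-of-office reply: the budget email, the follow-up, the summary memo, and the vendor quote.
That leaves the calendar invite and the revised draft with no forced order relative to the out-of-office reply — 2.

2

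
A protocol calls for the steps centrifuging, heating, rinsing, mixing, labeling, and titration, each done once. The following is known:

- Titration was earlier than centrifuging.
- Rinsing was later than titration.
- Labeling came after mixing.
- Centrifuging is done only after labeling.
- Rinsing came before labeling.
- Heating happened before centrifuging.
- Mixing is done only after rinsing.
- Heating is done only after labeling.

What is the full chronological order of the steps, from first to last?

titration, rinsing, mixing, labeling, heating, centrifuging

The constraints fix every adjacent pair, so only one ordering works:
titration → rinsing → mixing → labeling → heating → centrifuging.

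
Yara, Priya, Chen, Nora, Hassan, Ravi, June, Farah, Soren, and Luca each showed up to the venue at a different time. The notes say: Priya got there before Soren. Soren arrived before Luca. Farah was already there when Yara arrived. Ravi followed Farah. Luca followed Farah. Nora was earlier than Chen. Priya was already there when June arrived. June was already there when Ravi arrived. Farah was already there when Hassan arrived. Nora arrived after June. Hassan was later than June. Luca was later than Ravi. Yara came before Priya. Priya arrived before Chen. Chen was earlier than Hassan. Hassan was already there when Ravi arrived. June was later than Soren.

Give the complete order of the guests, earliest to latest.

The constraints fix every adjacent pair, so only one ordering works:
Farah → Yara → Priya → Soren → June → Nora → Chen → Hassan → Ravi → Luca.

Farah, Yara, Priya, Soren, June, Nora, Chen, Hassan, Ravi, Luca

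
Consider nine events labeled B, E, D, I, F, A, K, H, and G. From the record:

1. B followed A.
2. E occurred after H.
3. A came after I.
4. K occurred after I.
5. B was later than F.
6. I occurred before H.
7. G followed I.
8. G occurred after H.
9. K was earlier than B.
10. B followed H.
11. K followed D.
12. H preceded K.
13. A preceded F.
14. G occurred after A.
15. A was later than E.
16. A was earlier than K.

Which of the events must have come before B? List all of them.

Directly stated before B: A, F, H, and K.
D reaches B via D → K → B.
E reaches B via E → A → B.
I reaches B via I → A → B.
No chain forces G ahead of B.

A, D, E, F, H, I, K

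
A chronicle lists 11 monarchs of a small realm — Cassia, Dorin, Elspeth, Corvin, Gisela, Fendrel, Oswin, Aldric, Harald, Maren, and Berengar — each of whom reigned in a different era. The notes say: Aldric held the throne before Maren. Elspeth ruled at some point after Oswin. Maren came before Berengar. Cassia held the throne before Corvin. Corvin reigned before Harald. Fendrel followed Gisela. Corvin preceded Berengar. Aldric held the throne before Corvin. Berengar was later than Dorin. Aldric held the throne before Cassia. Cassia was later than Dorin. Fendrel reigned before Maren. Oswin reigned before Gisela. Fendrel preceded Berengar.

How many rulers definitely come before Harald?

4

Directly stated before Harald: Corvin.
Aldric reaches Harald via Aldric → Corvin → Harald.
Cassia reaches Harald via Cassia → Corvin → Harald.
Dorin reaches Harald via Dorin → Cassia → Corvin → Harald.
No chain forces Elspeth (or any of the others) ahead of Harald.
That's Aldric, Cassia, Corvin, and Dorin — 4 in all.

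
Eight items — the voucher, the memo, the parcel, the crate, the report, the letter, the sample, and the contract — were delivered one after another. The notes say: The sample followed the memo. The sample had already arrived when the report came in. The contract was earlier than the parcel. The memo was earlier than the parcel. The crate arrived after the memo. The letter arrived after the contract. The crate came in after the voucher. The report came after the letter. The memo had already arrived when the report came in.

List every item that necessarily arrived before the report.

Directly stated before the report: the letter, the memo, and the sample.
The contract reaches the report via the contract → the letter → the report.

the contract, the letter, the memo, the sample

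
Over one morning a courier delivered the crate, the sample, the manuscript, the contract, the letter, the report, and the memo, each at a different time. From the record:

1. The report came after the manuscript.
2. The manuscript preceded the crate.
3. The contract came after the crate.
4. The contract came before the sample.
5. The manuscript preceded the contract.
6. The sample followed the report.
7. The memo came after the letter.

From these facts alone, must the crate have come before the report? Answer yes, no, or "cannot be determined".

No chain of stated constraints runs from the crate to the report, and none runs from the report to the crate either.
So the relative order of the crate and the report is not fixed by the given facts.

cannot be determined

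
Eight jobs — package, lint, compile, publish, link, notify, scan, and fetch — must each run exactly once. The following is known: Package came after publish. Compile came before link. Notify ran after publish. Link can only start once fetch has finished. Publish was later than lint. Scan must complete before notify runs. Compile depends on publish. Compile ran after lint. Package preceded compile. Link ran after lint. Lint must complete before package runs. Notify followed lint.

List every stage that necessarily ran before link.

Directly stated before link: compile, fetch, and lint.
Package reaches link via package → compile → link.
Publish reaches link via publish → compile → link.
No chain forces scan (or any of the others) ahead of link.

compile, fetch, lint, package, publish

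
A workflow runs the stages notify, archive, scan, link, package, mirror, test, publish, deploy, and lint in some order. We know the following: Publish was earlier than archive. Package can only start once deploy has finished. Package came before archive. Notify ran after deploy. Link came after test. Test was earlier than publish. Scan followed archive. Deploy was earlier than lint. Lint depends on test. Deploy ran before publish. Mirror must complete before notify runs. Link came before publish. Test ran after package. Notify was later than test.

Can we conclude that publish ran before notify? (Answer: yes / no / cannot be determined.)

No chain of stated constraints runs from publish to notify, and none runs from notify to publish either.
So the relative order of publish and notify is not fixed by the given facts.

cannot be determined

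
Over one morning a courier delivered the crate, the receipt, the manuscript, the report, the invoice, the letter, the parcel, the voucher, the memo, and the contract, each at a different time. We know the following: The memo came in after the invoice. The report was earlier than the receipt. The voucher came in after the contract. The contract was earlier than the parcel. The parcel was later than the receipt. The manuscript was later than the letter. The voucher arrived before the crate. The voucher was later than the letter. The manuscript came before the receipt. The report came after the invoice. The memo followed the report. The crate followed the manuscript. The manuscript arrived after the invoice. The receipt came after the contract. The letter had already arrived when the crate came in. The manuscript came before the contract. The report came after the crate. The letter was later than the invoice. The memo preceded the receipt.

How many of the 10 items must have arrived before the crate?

Directly stated before the crate: the letter, the manuscript, and the voucher.
The contract reaches the crate via the contract → the voucher → the crate.
The invoice reaches the crate via the invoice → the letter → the crate.
That's the contract, the invoice, the letter, the manuscript, and the voucher — 5 in all.

5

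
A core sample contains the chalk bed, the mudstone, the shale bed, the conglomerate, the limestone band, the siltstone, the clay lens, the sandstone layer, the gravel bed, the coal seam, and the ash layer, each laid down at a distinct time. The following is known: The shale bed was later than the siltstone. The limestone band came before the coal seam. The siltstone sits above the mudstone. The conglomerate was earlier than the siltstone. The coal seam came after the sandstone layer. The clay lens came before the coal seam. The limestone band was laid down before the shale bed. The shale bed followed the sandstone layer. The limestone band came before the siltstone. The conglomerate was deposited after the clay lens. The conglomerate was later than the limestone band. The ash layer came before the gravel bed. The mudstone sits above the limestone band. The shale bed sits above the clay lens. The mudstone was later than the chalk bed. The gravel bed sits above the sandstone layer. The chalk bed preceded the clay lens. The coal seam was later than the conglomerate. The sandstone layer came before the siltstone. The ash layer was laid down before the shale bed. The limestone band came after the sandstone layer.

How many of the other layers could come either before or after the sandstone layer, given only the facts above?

3

Forced after the sandstone layer: the coal seam, the conglomerate, the gravel bed, the limestone band, the mudstone, the shale bed, and the siltstone.
That leaves the ash layer, the chalk bed, and the clay lens with no forced order relative to the sandstone layer — 3.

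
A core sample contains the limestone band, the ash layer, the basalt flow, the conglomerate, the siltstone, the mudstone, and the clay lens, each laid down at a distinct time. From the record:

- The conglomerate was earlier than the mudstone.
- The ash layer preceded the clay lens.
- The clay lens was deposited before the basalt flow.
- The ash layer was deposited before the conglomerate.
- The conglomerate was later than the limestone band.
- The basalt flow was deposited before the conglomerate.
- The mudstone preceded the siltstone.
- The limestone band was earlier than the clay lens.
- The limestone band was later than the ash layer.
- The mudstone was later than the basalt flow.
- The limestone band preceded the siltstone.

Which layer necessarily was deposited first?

the ash layer

The ash layer has a chain of constraints placing it before every other layer, so the ash layer must be first.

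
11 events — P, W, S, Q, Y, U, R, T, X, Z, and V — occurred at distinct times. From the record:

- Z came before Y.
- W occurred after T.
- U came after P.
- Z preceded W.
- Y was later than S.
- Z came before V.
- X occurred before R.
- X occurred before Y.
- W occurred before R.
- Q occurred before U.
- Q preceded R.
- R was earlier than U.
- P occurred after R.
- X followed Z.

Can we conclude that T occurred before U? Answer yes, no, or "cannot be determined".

yes

Chain the constraints: T → W → R → U. Each link is directly stated, so T comes before U.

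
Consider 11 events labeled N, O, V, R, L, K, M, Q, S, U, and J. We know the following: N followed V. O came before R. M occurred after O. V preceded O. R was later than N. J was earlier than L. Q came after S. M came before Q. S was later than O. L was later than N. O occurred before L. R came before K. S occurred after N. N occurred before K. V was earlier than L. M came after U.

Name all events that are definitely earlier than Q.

M, N, O, S, U, V

Directly stated before Q: M and S.
N reaches Q via N → S → Q.
O reaches Q via O → M → Q.
U reaches Q via U → M → Q.
Likewise V reaches Q by chaining the stated constraints.
No chain forces L (or any of the others) ahead of Q.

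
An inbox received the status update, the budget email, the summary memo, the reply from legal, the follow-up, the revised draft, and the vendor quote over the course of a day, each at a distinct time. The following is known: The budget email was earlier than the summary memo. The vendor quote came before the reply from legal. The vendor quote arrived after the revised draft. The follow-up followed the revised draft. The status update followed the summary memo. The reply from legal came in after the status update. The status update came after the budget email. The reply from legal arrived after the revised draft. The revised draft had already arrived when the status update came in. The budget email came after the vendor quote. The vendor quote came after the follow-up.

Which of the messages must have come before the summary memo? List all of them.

the budget email, the follow-up, the revised draft, the vendor quote

Directly stated before the summary memo: the budget email.
The follow-up reaches the summary memo via the follow-up → the vendor quote → the budget email → the summary memo.
The revised draft reaches the summary memo via the revised draft → the vendor quote → the budget email → the summary memo.
The vendor quote reaches the summary memo via the vendor quote → the budget email → the summary memo.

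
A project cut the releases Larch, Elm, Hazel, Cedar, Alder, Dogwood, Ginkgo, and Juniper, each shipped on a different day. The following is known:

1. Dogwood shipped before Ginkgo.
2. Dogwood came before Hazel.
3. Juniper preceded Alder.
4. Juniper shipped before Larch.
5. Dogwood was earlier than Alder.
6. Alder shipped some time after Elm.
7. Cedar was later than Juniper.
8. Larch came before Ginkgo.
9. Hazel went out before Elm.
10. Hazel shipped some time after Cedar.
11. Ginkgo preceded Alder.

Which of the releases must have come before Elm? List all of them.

Directly stated before Elm: Hazel.
Cedar reaches Elm via Cedar → Hazel → Elm.
Dogwood reaches Elm via Dogwood → Hazel → Elm.
Juniper reaches Elm via Juniper → Cedar → Hazel → Elm.
No chain forces Ginkgo (or any of the others) ahead of Elm.

Cedar, Dogwood, Hazel, Juniper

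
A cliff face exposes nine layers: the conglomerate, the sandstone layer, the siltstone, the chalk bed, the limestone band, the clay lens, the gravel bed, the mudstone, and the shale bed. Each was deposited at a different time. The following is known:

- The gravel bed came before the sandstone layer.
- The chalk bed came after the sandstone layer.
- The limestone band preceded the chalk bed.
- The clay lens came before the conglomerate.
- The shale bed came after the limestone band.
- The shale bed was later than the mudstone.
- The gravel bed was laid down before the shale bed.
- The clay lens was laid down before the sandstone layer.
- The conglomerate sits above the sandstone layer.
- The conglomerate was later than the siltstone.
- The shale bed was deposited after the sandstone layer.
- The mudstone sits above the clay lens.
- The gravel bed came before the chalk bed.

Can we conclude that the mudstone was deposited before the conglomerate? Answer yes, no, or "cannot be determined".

No chain of stated constraints runs from the mudstone to the conglomerate, and none runs from the conglomerate to the mudstone either.
So the relative order of the mudstone and the conglomerate is not fixed by the given facts.

cannot be determined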